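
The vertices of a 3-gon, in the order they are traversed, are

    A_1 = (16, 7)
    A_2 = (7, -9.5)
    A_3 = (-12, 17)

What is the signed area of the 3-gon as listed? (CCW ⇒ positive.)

-276

Cross-terms: -201, 5, -356  ⇒  Σ = -552
Signed area = Σ/2 = -276 (negative ⇒ clockwise traversal).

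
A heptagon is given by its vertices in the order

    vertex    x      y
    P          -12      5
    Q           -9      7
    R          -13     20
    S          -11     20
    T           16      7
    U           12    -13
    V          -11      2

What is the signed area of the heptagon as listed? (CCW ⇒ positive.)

Apply the surveyor's formula: 2A = Σ (x_i·y_{i+1} − x_{i+1}·y_i), indices taken mod 7.
Σ = (-39) + (-89) + (-40) + (-397) + (-292) + (-119) + (-31) = -1007
Signed area = Σ/2 = -503.5 (negative ⇒ clockwise traversal).

-503.5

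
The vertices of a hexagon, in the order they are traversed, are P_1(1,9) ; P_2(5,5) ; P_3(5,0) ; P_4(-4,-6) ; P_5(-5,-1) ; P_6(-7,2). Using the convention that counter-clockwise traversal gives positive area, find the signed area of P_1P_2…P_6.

-101.5

Σ = (-40) + (-25) + (-30) + (-26) + (-17) + (-65) = -203
Signed area = Σ/2 = -101.5 (negative ⇒ clockwise traversal).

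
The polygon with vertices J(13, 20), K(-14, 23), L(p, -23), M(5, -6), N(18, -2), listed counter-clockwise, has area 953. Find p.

-14

The doubled signed area Σ (x_i y_{i+1} − x_{i+1} y_i) is linear in p.
With p=0 it equals 1500; the coefficient of p is -29 (from the two edges through L).
So -29·p + 1500 = 2·953 = 1906 ⇒ p = -14.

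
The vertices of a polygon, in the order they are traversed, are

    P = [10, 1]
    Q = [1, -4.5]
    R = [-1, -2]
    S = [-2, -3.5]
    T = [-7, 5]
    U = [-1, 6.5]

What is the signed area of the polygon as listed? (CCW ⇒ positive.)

-97

Apply Gauss's area formula: 2A = Σ (x_i·y_{i+1} − x_{i+1}·y_i), indices taken mod 6.
Σ = (-46) + (-6.5) + (-0.5) + (-34.5) + (-40.5) + (-66) = -194
Signed area = Σ/2 = -97 (negative ⇒ clockwise traversal).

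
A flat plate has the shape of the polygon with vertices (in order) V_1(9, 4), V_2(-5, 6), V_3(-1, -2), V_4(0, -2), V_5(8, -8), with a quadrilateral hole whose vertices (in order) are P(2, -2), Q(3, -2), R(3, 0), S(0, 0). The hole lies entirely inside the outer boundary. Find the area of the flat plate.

Outer boundary:
Apply the shoelace formula: 2A = Σ (x_i·y_{i+1} − x_{i+1}·y_i), indices taken mod 5.
Σ = (74) + (16) + (2) + (16) + (104) = 212
Area = |Σ|/2 = 106.
Hole:
Apply Gauss's area formula: 2A = Σ (x_i·y_{i+1} − x_{i+1}·y_i), indices taken mod 4.
Σ = (2) + (6) + (0) + (0) = 8
Area = |Σ|/2 = 4.
Net area = 106 − 4 = 102.

102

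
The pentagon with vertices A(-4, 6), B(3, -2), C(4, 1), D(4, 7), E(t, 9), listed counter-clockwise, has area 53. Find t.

-9

The doubled signed area Σ (x_i y_{i+1} − x_{i+1} y_i) is linear in t.
With t=0 it equals 97; the coefficient of t is -1 (from the two edges through E).
So -1·t + 97 = 2·53 = 106 ⇒ t = -9.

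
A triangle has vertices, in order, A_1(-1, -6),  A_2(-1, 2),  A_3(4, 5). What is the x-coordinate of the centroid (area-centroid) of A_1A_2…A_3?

2/3

Apply the shoelace formula. First the cross-terms c_i = x_i·y_{i+1} − x_{i+1}·y_i:
  -8, -13, -19  ⇒  2A = -40, A = -20.
Then Σ (x_i + x_{i+1})·c_i = -80, so x̄ = -80 / (6·(-20)) = 2/3.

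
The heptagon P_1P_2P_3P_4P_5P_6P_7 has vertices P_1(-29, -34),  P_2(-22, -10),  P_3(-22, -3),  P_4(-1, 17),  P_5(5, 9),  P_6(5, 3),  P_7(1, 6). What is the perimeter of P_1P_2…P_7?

|P_1P_2| = √((7)² + (24)²) = √625 = 25
|P_2P_3| = √((0)² + (7)²) = √49 = 7
|P_3P_4| = √((21)² + (20)²) = √841 = 29
|P_4P_5| = √((6)² + (-8)²) = √100 = 10
|P_5P_6| = √((0)² + (-6)²) = √36 = 6
|P_6P_7| = √((-4)² + (3)²) = √25 = 5
|P_7P_1| = √((-30)² + (-40)²) = √2500 = 50
Perimeter = 25 + 7 + 29 + 10 + 6 + 5 + 50 = 132.

132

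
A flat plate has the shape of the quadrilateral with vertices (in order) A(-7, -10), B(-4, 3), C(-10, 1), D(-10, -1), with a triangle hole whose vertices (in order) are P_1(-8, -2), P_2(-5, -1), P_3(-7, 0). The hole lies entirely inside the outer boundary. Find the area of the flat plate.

Outer boundary:
Apply the shoelace (surveyor's) formula: 2A = Σ (x_i·y_{i+1} − x_{i+1}·y_i), indices taken mod 4.
A→B: (-7)(3) − (-4)(-10) = -61
B→C: (-4)(1) − (-10)(3) = 26
C→D: (-10)(-1) − (-10)(1) = 20
D→A: (-10)(-10) − (-7)(-1) = 93
Σ = 78
Area = |Σ|/2 = 39.
Hole:
Apply the shoelace formula: 2A = Σ (x_i·y_{i+1} − x_{i+1}·y_i), indices taken mod 3.
Σ = (-2) + (-7) + (14) = 5
Area = |Σ|/2 = 2.5.
Net area = 39 − 2.5 = 36.5.

36.5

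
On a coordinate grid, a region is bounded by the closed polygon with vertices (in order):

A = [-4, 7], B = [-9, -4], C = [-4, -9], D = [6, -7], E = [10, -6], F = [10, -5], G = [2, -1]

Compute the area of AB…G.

Σ = (79) + (65) + (82) + (34) + (10) + (0) + (10) = 280
Area = |Σ|/2 = 140.

140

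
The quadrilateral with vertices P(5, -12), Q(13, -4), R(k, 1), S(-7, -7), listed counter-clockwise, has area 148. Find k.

-7

The doubled signed area Σ (x_i y_{i+1} − x_{i+1} y_i) is linear in k.
With k=0 it equals 275; the coefficient of k is -3 (from the two edges through R).
So -3·k + 275 = 2·148 = 296 ⇒ k = -7.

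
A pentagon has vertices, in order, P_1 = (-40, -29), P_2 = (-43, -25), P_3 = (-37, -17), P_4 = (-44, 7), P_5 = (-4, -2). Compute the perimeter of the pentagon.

126

|P_1P_2| = √((-3)² + (4)²) = √25 = 5
|P_2P_3| = √((6)² + (8)²) = √100 = 10
|P_3P_4| = √((-7)² + (24)²) = √625 = 25
|P_4P_5| = √((40)² + (-9)²) = √1681 = 41
|P_5P_1| = √((-36)² + (-27)²) = √2025 = 45
Perimeter = 5 + 10 + 25 + 41 + 45 = 126.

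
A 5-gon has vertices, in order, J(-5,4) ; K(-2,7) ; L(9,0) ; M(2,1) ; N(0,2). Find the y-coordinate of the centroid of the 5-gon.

219/67

Apply the surveyor's formula. First the cross-terms c_i = x_i·y_{i+1} − x_{i+1}·y_i:
  -27, -63, 9, 4, 10  ⇒  2A = -67, A = -33.5.
Then Σ (y_i + y_{i+1})·c_i = -657, so ȳ = -657 / (6·(-33.5)) = 219/67.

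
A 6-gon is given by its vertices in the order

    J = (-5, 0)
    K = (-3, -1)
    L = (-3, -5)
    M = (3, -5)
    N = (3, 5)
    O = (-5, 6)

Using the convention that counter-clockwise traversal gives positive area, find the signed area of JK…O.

75

Σ = (5) + (12) + (30) + (30) + (43) + (30) = 150
Signed area = Σ/2 = 75 (positive ⇒ counter-clockwise traversal).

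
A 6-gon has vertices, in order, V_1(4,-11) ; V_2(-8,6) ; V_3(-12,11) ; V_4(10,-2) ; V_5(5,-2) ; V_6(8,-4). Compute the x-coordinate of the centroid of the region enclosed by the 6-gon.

53/126

Apply the shoelace formula. First the cross-terms c_i = x_i·y_{i+1} − x_{i+1}·y_i:
  -64, -16, -86, -10, -4, -72  ⇒  2A = -252, A = -126.
Then Σ (x_i + x_{i+1})·c_i = -318, so x̄ = -318 / (6·(-126)) = 53/126.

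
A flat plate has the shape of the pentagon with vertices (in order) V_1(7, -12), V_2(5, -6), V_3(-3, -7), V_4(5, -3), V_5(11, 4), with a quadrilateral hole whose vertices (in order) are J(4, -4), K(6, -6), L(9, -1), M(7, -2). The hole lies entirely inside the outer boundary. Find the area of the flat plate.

40.5

Outer boundary:
Apply the shoelace (surveyor's) formula: 2A = Σ (x_i·y_{i+1} − x_{i+1}·y_i), indices taken mod 5.
Σ = (18) + (-53) + (44) + (53) + (-160) = -98
Area = |Σ|/2 = 49.
Hole:
Apply Gauss's area formula: 2A = Σ (x_i·y_{i+1} − x_{i+1}·y_i), indices taken mod 4.
Cross-terms: 0, 48, -11, -20  ⇒  Σ = 17
Area = |Σ|/2 = 8.5.
Net area = 49 − 8.5 = 40.5.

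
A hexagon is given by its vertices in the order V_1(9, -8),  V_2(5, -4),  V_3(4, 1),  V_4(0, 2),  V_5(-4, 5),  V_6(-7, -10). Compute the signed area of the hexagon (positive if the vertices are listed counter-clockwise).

Apply the shoelace formula: 2A = Σ (x_i·y_{i+1} − x_{i+1}·y_i), indices taken mod 6.
Σ = (4) + (21) + (8) + (8) + (75) + (146) = 262
Signed area = Σ/2 = 131 (positive ⇒ counter-clockwise traversal).

131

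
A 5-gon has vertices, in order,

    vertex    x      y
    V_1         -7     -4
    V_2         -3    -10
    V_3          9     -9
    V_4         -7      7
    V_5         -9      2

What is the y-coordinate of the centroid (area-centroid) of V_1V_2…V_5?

-449/137

Apply Gauss's area formula. First the cross-terms c_i = x_i·y_{i+1} − x_{i+1}·y_i:
  58, 117, 0, 49, 50  ⇒  2A = 274, A = 137.
Then Σ (y_i + y_{i+1})·c_i = -2694, so ȳ = -2694 / (6·137) = -449/137.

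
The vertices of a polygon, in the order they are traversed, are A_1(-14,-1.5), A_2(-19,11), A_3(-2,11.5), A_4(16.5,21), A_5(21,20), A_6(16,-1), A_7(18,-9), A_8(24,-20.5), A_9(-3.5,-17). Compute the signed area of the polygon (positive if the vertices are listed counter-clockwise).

Apply the surveyor's formula: 2A = Σ (x_i·y_{i+1} − x_{i+1}·y_i), indices taken mod 9.
Σ = (-182.5) + (-196.5) + (-231.75) + (-111) + (-341) + (-126) + (-153) + (-479.75) + (-232.75) = -2054.25
Signed area = Σ/2 = -1027.125 (negative ⇒ clockwise traversal).

-1027.125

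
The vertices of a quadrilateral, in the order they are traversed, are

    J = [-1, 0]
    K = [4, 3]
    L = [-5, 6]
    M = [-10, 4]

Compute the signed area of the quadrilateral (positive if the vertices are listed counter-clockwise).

40

Cross-terms: -3, 39, 40, 4  ⇒  Σ = 80
Signed area = Σ/2 = 40 (positive ⇒ counter-clockwise traversal).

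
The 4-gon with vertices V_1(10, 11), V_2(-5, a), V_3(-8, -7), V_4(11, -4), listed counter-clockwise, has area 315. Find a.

15

The doubled signed area Σ (x_i y_{i+1} − x_{i+1} y_i) is linear in a.
With a=0 it equals 360; the coefficient of a is 18 (from the two edges through V_2).
So 18·a + 360 = 2·315 = 630 ⇒ a = 15.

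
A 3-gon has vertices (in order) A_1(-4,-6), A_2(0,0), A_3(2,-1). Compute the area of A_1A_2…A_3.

Apply the shoelace (surveyor's) formula: 2A = Σ (x_i·y_{i+1} − x_{i+1}·y_i), indices taken mod 3.
Σ = (0) + (0) + (-16) = -16
Area = |Σ|/2 = 8.

8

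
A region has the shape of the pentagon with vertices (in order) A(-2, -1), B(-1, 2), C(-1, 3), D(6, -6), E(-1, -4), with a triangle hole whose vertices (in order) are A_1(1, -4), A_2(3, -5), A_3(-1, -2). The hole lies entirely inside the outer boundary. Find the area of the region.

26.5

Outer boundary:
Apply the shoelace (surveyor's) formula: 2A = Σ (x_i·y_{i+1} − x_{i+1}·y_i), indices taken mod 5.
Σ = (-5) + (-1) + (-12) + (-30) + (-7) = -55
Area = |Σ|/2 = 27.5.
Hole:
Cross-terms: 7, -11, 6  ⇒  Σ = 2
Area = |Σ|/2 = 1.
Net area = 27.5 − 1 = 26.5.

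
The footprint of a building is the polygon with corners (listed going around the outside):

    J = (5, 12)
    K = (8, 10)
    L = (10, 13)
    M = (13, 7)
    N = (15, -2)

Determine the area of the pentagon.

Apply Gauss's area formula: 2A = Σ (x_i·y_{i+1} − x_{i+1}·y_i), indices taken mod 5.
Σ = (-46) + (4) + (-99) + (-131) + (190) = -82
Area = |Σ|/2 = 41.

41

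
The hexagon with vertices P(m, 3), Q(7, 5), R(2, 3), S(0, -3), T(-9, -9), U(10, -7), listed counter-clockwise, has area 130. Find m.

The doubled signed area Σ (x_i y_{i+1} − x_{i+1} y_i) is linear in m.
With m=0 it equals 140; the coefficient of m is 12 (from the two edges through P).
So 12·m + 140 = 2·130 = 260 ⇒ m = 10.

10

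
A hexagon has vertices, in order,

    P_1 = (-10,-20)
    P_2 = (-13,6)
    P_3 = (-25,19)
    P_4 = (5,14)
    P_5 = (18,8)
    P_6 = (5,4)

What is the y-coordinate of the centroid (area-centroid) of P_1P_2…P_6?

275/57

Apply Gauss's area formula. First the cross-terms c_i = x_i·y_{i+1} − x_{i+1}·y_i:
  -320, -97, -445, -212, 32, -60  ⇒  2A = -1102, A = -551.
Then Σ (y_i + y_{i+1})·c_i = -15950, so ȳ = -15950 / (6·(-551)) = 275/57.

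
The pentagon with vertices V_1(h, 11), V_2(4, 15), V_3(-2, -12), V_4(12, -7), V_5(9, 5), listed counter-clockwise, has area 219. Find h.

12

The doubled signed area Σ (x_i y_{i+1} − x_{i+1} y_i) is linear in h.
With h=0 it equals 318; the coefficient of h is 10 (from the two edges through V_1).
So 10·h + 318 = 2·219 = 438 ⇒ h = 12.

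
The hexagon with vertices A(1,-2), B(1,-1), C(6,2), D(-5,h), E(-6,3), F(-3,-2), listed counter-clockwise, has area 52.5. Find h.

The doubled signed area Σ (x_i y_{i+1} − x_{i+1} y_i) is linear in h.
With h=0 it equals 33; the coefficient of h is 12 (from the two edges through D).
So 12·h + 33 = 2·52.5 = 105 ⇒ h = 6.

6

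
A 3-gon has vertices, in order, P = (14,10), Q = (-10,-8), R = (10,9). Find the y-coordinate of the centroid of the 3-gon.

11/3

Apply the surveyor's formula. First the cross-terms c_i = x_i·y_{i+1} − x_{i+1}·y_i:
  -12, -10, -26  ⇒  2A = -48, A = -24.
Then Σ (y_i + y_{i+1})·c_i = -528, so ȳ = -528 / (6·(-24)) = 11/3.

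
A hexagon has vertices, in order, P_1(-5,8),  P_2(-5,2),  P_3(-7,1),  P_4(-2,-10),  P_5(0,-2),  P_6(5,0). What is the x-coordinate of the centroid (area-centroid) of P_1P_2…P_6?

-338/165

Apply the shoelace (surveyor's) formula. First the cross-terms c_i = x_i·y_{i+1} − x_{i+1}·y_i:
  30, 9, 72, 4, 10, 40  ⇒  2A = 165, A = 82.5.
Then Σ (x_i + x_{i+1})·c_i = -1014, so x̄ = -1014 / (6·82.5) = -338/165.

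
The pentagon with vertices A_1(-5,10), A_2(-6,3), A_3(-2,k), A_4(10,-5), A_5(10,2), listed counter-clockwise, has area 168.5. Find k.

The doubled signed area Σ (x_i y_{i+1} − x_{i+1} y_i) is linear in k.
With k=0 it equals 241; the coefficient of k is -16 (from the two edges through A_3).
So -16·k + 241 = 2·168.5 = 337 ⇒ k = -6.

-6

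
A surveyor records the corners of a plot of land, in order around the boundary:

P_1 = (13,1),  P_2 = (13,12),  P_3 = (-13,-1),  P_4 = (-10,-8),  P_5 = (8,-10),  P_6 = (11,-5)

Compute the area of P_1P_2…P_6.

345

Apply Gauss's area formula: 2A = Σ (x_i·y_{i+1} − x_{i+1}·y_i), indices taken mod 6.
Cross-terms: 143, 143, 94, 164, 70, 76  ⇒  Σ = 690
Area = |Σ|/2 = 345.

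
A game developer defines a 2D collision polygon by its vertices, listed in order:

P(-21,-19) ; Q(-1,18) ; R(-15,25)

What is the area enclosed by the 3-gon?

Apply Gauss's area formula: 2A = Σ (x_i·y_{i+1} − x_{i+1}·y_i), indices taken mod 3.
Σ = (-397) + (245) + (810) = 658
Area = |Σ|/2 = 329.

329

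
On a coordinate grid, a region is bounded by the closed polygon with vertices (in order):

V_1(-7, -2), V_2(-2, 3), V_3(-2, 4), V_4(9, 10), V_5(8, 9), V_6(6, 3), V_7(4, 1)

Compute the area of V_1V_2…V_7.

Apply the shoelace formula: 2A = Σ (x_i·y_{i+1} − x_{i+1}·y_i), indices taken mod 7.
V_1→V_2: (-7)(3) − (-2)(-2) = -25
V_2→V_3: (-2)(4) − (-2)(3) = -2
V_3→V_4: (-2)(10) − (9)(4) = -56
V_4→V_5: (9)(9) − (8)(10) = 1
V_5→V_6: (8)(3) − (6)(9) = -30
V_6→V_7: (6)(1) − (4)(3) = -6
V_7→V_1: (4)(-2) − (-7)(1) = -1
Σ = -119
Area = |Σ|/2 = 59.5.

59.5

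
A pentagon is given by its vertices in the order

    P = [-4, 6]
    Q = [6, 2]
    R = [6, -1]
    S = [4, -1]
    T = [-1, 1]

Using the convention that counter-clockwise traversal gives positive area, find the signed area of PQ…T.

-31.5

Apply Gauss's area formula: 2A = Σ (x_i·y_{i+1} − x_{i+1}·y_i), indices taken mod 5.
Cross-terms: -44, -18, -2, 3, -2  ⇒  Σ = -63
Signed area = Σ/2 = -31.5 (negative ⇒ clockwise traversal).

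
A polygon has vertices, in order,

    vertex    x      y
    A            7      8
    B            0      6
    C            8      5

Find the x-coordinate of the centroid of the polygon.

Apply the surveyor's formula. First the cross-terms c_i = x_i·y_{i+1} − x_{i+1}·y_i:
  42, -48, 29  ⇒  2A = 23, A = 11.5.
Then Σ (x_i + x_{i+1})·c_i = 345, so x̄ = 345 / (6·11.5) = 5.

5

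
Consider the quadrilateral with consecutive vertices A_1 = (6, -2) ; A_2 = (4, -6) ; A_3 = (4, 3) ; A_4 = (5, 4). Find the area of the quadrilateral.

Apply the shoelace (surveyor's) formula: 2A = Σ (x_i·y_{i+1} − x_{i+1}·y_i), indices taken mod 4.
A_1→A_2: (6)(-6) − (4)(-2) = -28
A_2→A_3: (4)(3) − (4)(-6) = 36
A_3→A_4: (4)(4) − (5)(3) = 1
A_4→A_1: (5)(-2) − (6)(4) = -34
Σ = -25
Area = |Σ|/2 = 12.5.

12.5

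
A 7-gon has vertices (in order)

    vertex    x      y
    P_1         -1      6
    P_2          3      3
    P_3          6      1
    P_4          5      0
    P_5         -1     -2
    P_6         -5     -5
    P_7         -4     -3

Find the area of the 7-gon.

44

Apply the shoelace (surveyor's) formula: 2A = Σ (x_i·y_{i+1} − x_{i+1}·y_i), indices taken mod 7.
P_1→P_2: (-1)(3) − (3)(6) = -21
P_2→P_3: (3)(1) − (6)(3) = -15
P_3→P_4: (6)(0) − (5)(1) = -5
P_4→P_5: (5)(-2) − (-1)(0) = -10
P_5→P_6: (-1)(-5) − (-5)(-2) = -5
P_6→P_7: (-5)(-3) − (-4)(-5) = -5
P_7→P_1: (-4)(6) − (-1)(-3) = -27
Σ = -88
Area = |Σ|/2 = 44.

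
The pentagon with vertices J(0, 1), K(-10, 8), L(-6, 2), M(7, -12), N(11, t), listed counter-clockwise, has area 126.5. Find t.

The doubled signed area Σ (x_i y_{i+1} − x_{i+1} y_i) is linear in t.
With t=0 it equals 239; the coefficient of t is 7 (from the two edges through N).
So 7·t + 239 = 2·126.5 = 253 ⇒ t = 2.

2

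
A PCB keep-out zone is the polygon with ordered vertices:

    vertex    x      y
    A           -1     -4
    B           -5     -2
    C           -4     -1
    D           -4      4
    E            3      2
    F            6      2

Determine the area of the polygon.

Apply Gauss's area formula: 2A = Σ (x_i·y_{i+1} − x_{i+1}·y_i), indices taken mod 6.
A→B: (-1)(-2) − (-5)(-4) = -18
B→C: (-5)(-1) − (-4)(-2) = -3
C→D: (-4)(4) − (-4)(-1) = -20
D→E: (-4)(2) − (3)(4) = -20
E→F: (3)(2) − (6)(2) = -6
F→A: (6)(-4) − (-1)(2) = -22
Σ = -89
Area = |Σ|/2 = 44.5.

44.5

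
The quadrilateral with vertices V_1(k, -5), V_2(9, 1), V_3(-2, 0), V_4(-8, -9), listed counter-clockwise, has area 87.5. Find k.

Write out the shoelace sum; only the two edges meeting at V_1 involve k:
2·Area = [((-8)·(-5) − k·(-9)) + (k·1 − 9·(-5))] + 20
       = 10·k + 105 = 175
⇒ k = 7.

7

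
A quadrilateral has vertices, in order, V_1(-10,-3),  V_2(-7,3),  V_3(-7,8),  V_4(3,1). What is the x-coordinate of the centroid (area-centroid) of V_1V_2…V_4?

Apply the surveyor's formula. First the cross-terms c_i = x_i·y_{i+1} − x_{i+1}·y_i:
  -51, -35, -31, 1  ⇒  2A = -116, A = -58.
Then Σ (x_i + x_{i+1})·c_i = 1474, so x̄ = 1474 / (6·(-58)) = -737/174.

-737/174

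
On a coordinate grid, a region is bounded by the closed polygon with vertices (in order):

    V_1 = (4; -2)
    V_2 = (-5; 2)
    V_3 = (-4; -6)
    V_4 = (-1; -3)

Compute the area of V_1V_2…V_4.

Apply the surveyor's formula: 2A = Σ (x_i·y_{i+1} − x_{i+1}·y_i), indices taken mod 4.
Cross-terms: -2, 38, 6, 14  ⇒  Σ = 56
Area = |Σ|/2 = 28.

28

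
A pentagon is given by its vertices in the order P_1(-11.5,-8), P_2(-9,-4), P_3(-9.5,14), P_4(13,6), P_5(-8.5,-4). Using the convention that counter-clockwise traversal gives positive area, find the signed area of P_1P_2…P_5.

-204

Σ = (-26) + (-164) + (-239) + (-1) + (22) = -408
Signed area = Σ/2 = -204 (negative ⇒ clockwise traversal).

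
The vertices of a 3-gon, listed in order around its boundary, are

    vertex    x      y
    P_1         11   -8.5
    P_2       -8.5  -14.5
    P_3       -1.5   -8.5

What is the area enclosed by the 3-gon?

Apply the shoelace formula: 2A = Σ (x_i·y_{i+1} − x_{i+1}·y_i), indices taken mod 3.
Cross-terms: -231.75, 50.5, 106.25  ⇒  Σ = -75
Area = |Σ|/2 = 37.5.

37.5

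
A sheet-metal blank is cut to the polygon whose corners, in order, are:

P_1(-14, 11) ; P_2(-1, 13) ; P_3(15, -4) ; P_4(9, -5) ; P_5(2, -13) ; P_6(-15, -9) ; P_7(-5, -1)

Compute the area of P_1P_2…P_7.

410

Σ = (-171) + (-191) + (-39) + (-107) + (-213) + (-30) + (-69) = -820
Area = |Σ|/2 = 410.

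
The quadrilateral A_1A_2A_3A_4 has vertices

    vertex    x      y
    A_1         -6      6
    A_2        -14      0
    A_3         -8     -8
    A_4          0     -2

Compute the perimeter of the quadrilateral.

40

|A_1A_2| = √((-8)² + (-6)²) = √100 = 10
|A_2A_3| = √((6)² + (-8)²) = √100 = 10
|A_3A_4| = √((8)² + (6)²) = √100 = 10
|A_4A_1| = √((-6)² + (8)²) = √100 = 10
Perimeter = 10 + 10 + 10 + 10 = 40.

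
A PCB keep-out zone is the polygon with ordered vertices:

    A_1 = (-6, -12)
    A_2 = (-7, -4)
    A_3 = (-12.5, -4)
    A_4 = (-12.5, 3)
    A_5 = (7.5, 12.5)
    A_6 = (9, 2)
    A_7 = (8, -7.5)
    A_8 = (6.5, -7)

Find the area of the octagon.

328.25

Apply the surveyor's formula: 2A = Σ (x_i·y_{i+1} − x_{i+1}·y_i), indices taken mod 8.
Σ = (-60) + (-22) + (-87.5) + (-178.75) + (-97.5) + (-83.5) + (-7.25) + (-120) = -656.5
Area = |Σ|/2 = 328.25.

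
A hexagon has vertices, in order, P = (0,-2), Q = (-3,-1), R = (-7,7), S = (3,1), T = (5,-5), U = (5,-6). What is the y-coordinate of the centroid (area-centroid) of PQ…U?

Apply the surveyor's formula. First the cross-terms c_i = x_i·y_{i+1} − x_{i+1}·y_i:
  -6, -28, -28, -20, -5, -10  ⇒  2A = -97, A = -48.5.
Then Σ (y_i + y_{i+1})·c_i = -159, so ȳ = -159 / (6·(-48.5)) = 53/97.

53/97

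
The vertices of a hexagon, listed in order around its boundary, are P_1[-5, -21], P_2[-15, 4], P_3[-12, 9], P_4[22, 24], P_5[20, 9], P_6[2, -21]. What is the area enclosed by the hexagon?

887.5

Σ = (-335) + (-87) + (-486) + (-282) + (-438) + (-147) = -1775
Area = |Σ|/2 = 887.5.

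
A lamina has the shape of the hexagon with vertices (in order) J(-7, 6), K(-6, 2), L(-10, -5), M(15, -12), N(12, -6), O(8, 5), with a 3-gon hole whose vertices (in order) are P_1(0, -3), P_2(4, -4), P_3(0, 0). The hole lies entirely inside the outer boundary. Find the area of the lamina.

250

Outer boundary:
Apply the shoelace formula: 2A = Σ (x_i·y_{i+1} − x_{i+1}·y_i), indices taken mod 6.
Cross-terms: 22, 50, 195, 54, 108, 83  ⇒  Σ = 512
Area = |Σ|/2 = 256.
Hole:
Σ = (12) + (0) + (0) = 12
Area = |Σ|/2 = 6.
Net area = 256 − 6 = 250.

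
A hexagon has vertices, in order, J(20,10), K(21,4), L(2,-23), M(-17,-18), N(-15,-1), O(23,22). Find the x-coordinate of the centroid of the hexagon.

Apply the surveyor's formula. First the cross-terms c_i = x_i·y_{i+1} − x_{i+1}·y_i:
  -130, -491, -427, -253, -307, -210  ⇒  2A = -1818, A = -909.
Then Σ (x_i + x_{i+1})·c_i = -13608, so x̄ = -13608 / (6·(-909)) = 252/101.

252/101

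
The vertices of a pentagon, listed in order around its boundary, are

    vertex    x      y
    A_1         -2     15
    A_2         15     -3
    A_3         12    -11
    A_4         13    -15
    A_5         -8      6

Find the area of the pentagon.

Apply Gauss's area formula: 2A = Σ (x_i·y_{i+1} − x_{i+1}·y_i), indices taken mod 5.
A_1→A_2: (-2)(-3) − (15)(15) = -219
A_2→A_3: (15)(-11) − (12)(-3) = -129
A_3→A_4: (12)(-15) − (13)(-11) = -37
A_4→A_5: (13)(6) − (-8)(-15) = -42
A_5→A_1: (-8)(15) − (-2)(6) = -108
Σ = -535
Area = |Σ|/2 = 267.5.

267.5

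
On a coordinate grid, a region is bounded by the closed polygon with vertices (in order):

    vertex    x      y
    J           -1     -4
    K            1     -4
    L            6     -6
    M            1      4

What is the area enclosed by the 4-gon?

28

Apply the shoelace (surveyor's) formula: 2A = Σ (x_i·y_{i+1} − x_{i+1}·y_i), indices taken mod 4.
J→K: (-1)(-4) − (1)(-4) = 8
K→L: (1)(-6) − (6)(-4) = 18
L→M: (6)(4) − (1)(-6) = 30
M→J: (1)(-4) − (-1)(4) = 0
Σ = 56
Area = |Σ|/2 = 28.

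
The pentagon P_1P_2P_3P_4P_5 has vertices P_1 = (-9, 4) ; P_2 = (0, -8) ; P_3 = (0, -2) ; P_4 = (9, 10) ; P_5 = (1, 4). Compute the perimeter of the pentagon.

56

|P_1P_2| = √((9)² + (-12)²) = √225 = 15
|P_2P_3| = √((0)² + (6)²) = √36 = 6
|P_3P_4| = √((9)² + (12)²) = √225 = 15
|P_4P_5| = √((-8)² + (-6)²) = √100 = 10
|P_5P_1| = √((-10)² + (0)²) = √100 = 10
Perimeter = 15 + 6 + 15 + 10 + 10 = 56.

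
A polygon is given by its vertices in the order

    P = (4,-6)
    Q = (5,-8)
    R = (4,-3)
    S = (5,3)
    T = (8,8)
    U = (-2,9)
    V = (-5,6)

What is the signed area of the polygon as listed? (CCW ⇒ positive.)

Apply the shoelace (surveyor's) formula: 2A = Σ (x_i·y_{i+1} − x_{i+1}·y_i), indices taken mod 7.
Cross-terms: -2, 17, 27, 16, 88, 33, 6  ⇒  Σ = 185
Signed area = Σ/2 = 92.5 (positive ⇒ counter-clockwise traversal).

92.5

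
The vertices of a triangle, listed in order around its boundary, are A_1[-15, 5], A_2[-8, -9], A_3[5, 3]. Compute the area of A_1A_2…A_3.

Apply the surveyor's formula: 2A = Σ (x_i·y_{i+1} − x_{i+1}·y_i), indices taken mod 3.
A_1→A_2: (-15)(-9) − (-8)(5) = 175
A_2→A_3: (-8)(3) − (5)(-9) = 21
A_3→A_1: (5)(5) − (-15)(3) = 70
Σ = 266
Area = |Σ|/2 = 133.

133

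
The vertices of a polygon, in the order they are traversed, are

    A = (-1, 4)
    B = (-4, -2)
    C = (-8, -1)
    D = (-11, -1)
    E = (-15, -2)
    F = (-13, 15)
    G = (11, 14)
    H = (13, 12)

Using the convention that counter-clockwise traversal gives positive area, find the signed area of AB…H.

-287

Apply the surveyor's formula: 2A = Σ (x_i·y_{i+1} − x_{i+1}·y_i), indices taken mod 8.
A→B: (-1)(-2) − (-4)(4) = 18
B→C: (-4)(-1) − (-8)(-2) = -12
C→D: (-8)(-1) − (-11)(-1) = -3
D→E: (-11)(-2) − (-15)(-1) = 7
E→F: (-15)(15) − (-13)(-2) = -251
F→G: (-13)(14) − (11)(15) = -347
G→H: (11)(12) − (13)(14) = -50
H→A: (13)(4) − (-1)(12) = 64
Σ = -574
Signed area = Σ/2 = -287 (negative ⇒ clockwise traversal).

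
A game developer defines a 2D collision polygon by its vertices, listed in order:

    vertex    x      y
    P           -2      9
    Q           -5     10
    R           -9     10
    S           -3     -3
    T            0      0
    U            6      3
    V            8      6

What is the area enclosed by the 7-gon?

Σ = (25) + (40) + (57) + (0) + (0) + (12) + (84) = 218
Area = |Σ|/2 = 109.

109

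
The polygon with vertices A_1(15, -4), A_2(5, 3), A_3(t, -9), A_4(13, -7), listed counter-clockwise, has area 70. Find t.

The doubled signed area Σ (x_i y_{i+1} − x_{i+1} y_i) is linear in t.
With t=0 it equals 190; the coefficient of t is -10 (from the two edges through A_3).
So -10·t + 190 = 2·70 = 140 ⇒ t = 5.

5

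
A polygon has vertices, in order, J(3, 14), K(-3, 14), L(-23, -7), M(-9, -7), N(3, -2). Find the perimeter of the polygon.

78

|JK| = √((-6)² + (0)²) = √36 = 6
|KL| = √((-20)² + (-21)²) = √841 = 29
|LM| = √((14)² + (0)²) = √196 = 14
|MN| = √((12)² + (5)²) = √169 = 13
|NJ| = √((0)² + (16)²) = √256 = 16
Perimeter = 6 + 29 + 14 + 13 + 16 = 78.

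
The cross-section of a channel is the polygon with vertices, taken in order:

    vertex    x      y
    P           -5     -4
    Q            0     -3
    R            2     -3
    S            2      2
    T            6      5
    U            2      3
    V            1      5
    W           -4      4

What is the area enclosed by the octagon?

Apply the shoelace (surveyor's) formula: 2A = Σ (x_i·y_{i+1} − x_{i+1}·y_i), indices taken mod 8.
Σ = (15) + (6) + (10) + (-2) + (8) + (7) + (24) + (36) = 104
Area = |Σ|/2 = 52.

52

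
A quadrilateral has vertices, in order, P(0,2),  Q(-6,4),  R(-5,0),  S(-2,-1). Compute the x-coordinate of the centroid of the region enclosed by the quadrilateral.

-29/9

Apply the shoelace (surveyor's) formula. First the cross-terms c_i = x_i·y_{i+1} − x_{i+1}·y_i:
  12, 20, 5, -4  ⇒  2A = 33, A = 16.5.
Then Σ (x_i + x_{i+1})·c_i = -319, so x̄ = -319 / (6·16.5) = -29/9.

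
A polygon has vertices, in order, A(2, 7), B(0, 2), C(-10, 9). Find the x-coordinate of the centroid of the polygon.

Apply the surveyor's formula. First the cross-terms c_i = x_i·y_{i+1} − x_{i+1}·y_i:
  4, 20, -88  ⇒  2A = -64, A = -32.
Then Σ (x_i + x_{i+1})·c_i = 512, so x̄ = 512 / (6·(-32)) = -8/3.

-8/3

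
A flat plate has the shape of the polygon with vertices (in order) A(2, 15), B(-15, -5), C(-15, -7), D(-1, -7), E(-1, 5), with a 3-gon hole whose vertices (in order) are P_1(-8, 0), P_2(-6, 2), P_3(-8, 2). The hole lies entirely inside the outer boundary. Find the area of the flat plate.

151

Outer boundary:
Σ = (215) + (30) + (98) + (-12) + (-25) = 306
Area = |Σ|/2 = 153.
Hole:
Apply Gauss's area formula: 2A = Σ (x_i·y_{i+1} − x_{i+1}·y_i), indices taken mod 3.
P_1→P_2: (-8)(2) − (-6)(0) = -16
P_2→P_3: (-6)(2) − (-8)(2) = 4
P_3→P_1: (-8)(0) − (-8)(2) = 16
Σ = 4
Area = |Σ|/2 = 2.
Net area = 153 − 2 = 151.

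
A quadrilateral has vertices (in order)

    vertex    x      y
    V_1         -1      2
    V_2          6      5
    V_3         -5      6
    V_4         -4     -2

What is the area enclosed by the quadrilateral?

Apply Gauss's area formula: 2A = Σ (x_i·y_{i+1} − x_{i+1}·y_i), indices taken mod 4.
Σ = (-17) + (61) + (34) + (-10) = 68
Area = |Σ|/2 = 34.

34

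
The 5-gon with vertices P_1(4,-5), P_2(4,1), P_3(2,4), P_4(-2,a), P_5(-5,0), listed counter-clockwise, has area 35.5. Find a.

0

The doubled signed area Σ (x_i y_{i+1} − x_{i+1} y_i) is linear in a.
With a=0 it equals 71; the coefficient of a is 7 (from the two edges through P_4).
So 7·a + 71 = 2·35.5 = 71 ⇒ a = 0.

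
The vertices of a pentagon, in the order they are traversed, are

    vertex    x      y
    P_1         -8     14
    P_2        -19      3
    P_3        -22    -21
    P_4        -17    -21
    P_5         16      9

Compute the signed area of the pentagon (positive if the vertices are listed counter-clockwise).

Apply the shoelace (surveyor's) formula: 2A = Σ (x_i·y_{i+1} − x_{i+1}·y_i), indices taken mod 5.
Σ = (242) + (465) + (105) + (183) + (296) = 1291
Signed area = Σ/2 = 645.5 (positive ⇒ counter-clockwise traversal).

645.5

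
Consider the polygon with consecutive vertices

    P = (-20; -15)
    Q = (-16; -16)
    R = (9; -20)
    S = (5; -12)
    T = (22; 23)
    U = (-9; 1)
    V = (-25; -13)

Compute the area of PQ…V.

Σ = (80) + (464) + (-8) + (379) + (229) + (142) + (115) = 1401
Area = |Σ|/2 = 700.5.

700.5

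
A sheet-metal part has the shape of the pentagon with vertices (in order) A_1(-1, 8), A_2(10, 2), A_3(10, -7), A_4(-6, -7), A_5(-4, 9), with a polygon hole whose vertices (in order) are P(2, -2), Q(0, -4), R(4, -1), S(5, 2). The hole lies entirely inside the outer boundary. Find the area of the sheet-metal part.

191

Outer boundary:
Apply Gauss's area formula: 2A = Σ (x_i·y_{i+1} − x_{i+1}·y_i), indices taken mod 5.
Σ = (-82) + (-90) + (-112) + (-82) + (-23) = -389
Area = |Σ|/2 = 194.5.
Hole:
Apply the surveyor's formula: 2A = Σ (x_i·y_{i+1} − x_{i+1}·y_i), indices taken mod 4.
Cross-terms: -8, 16, 13, -14  ⇒  Σ = 7
Area = |Σ|/2 = 3.5.
Net area = 194.5 − 3.5 = 191.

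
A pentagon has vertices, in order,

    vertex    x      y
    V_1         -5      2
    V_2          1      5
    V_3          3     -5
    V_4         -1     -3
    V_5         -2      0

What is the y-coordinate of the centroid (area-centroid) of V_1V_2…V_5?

67/213

Apply the surveyor's formula. First the cross-terms c_i = x_i·y_{i+1} − x_{i+1}·y_i:
  -27, -20, -14, -6, -4  ⇒  2A = -71, A = -35.5.
Then Σ (y_i + y_{i+1})·c_i = -67, so ȳ = -67 / (6·(-35.5)) = 67/213.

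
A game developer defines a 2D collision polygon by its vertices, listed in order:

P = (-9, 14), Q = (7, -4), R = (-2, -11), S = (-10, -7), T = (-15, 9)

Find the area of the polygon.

Cross-terms: -62, -85, -96, -195, -129  ⇒  Σ = -567
Area = |Σ|/2 = 283.5.

283.5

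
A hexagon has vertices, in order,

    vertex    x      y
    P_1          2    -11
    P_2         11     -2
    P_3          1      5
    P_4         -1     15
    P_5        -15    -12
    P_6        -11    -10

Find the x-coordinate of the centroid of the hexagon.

Apply the shoelace (surveyor's) formula. First the cross-terms c_i = x_i·y_{i+1} − x_{i+1}·y_i:
  117, 57, 20, 237, 18, 141  ⇒  2A = 590, A = 295.
Then Σ (x_i + x_{i+1})·c_i = -3324, so x̄ = -3324 / (6·295) = -554/295.

-554/295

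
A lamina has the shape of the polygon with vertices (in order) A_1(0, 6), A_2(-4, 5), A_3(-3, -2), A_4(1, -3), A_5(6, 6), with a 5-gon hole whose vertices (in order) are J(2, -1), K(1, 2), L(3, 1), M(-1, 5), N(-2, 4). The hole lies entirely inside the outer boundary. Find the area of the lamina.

51

Outer boundary:
Apply Gauss's area formula: 2A = Σ (x_i·y_{i+1} − x_{i+1}·y_i), indices taken mod 5.
Cross-terms: 24, 23, 11, 24, 36  ⇒  Σ = 118
Area = |Σ|/2 = 59.
Hole:
J→K: (2)(2) − (1)(-1) = 5
K→L: (1)(1) − (3)(2) = -5
L→M: (3)(5) − (-1)(1) = 16
M→N: (-1)(4) − (-2)(5) = 6
N→J: (-2)(-1) − (2)(4) = -6
Σ = 16
Area = |Σ|/2 = 8.
Net area = 59 − 8 = 51.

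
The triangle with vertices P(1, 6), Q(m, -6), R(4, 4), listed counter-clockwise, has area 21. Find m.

-2

Write out the shoelace sum; only the two edges meeting at Q involve m:
2·Area = [(1·(-6) − m·6) + (m·4 − 4·(-6))] + 20
       = -2·m + 38 = 42
⇒ m = -2.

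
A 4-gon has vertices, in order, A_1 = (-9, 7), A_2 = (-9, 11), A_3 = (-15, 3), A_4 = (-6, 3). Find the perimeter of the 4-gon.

|A_1A_2| = √((0)² + (4)²) = √16 = 4
|A_2A_3| = √((-6)² + (-8)²) = √100 = 10
|A_3A_4| = √((9)² + (0)²) = √81 = 9
|A_4A_1| = √((-3)² + (4)²) = √25 = 5
Perimeter = 4 + 10 + 9 + 5 = 28.

28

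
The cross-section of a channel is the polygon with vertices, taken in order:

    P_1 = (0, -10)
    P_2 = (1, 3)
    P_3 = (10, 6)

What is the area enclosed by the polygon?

Apply Gauss's area formula: 2A = Σ (x_i·y_{i+1} − x_{i+1}·y_i), indices taken mod 3.
Cross-terms: 10, -24, -100  ⇒  Σ = -114
Area = |Σ|/2 = 57.

57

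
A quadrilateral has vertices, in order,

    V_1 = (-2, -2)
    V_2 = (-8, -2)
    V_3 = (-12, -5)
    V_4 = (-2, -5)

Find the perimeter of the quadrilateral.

|V_1V_2| = √((-6)² + (0)²) = √36 = 6
|V_2V_3| = √((-4)² + (-3)²) = √25 = 5
|V_3V_4| = √((10)² + (0)²) = √100 = 10
|V_4V_1| = √((0)² + (3)²) = √9 = 3
Perimeter = 6 + 5 + 10 + 3 = 24.

24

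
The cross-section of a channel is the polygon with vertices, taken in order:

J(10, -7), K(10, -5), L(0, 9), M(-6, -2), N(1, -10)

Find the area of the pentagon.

Σ = (20) + (90) + (54) + (62) + (93) = 319
Area = |Σ|/2 = 159.5.

159.5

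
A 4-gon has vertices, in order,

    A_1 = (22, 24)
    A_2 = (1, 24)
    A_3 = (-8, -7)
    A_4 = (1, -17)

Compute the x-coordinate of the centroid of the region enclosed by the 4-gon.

5

Apply Gauss's area formula. First the cross-terms c_i = x_i·y_{i+1} − x_{i+1}·y_i:
  504, 185, 143, 398  ⇒  2A = 1230, A = 615.
Then Σ (x_i + x_{i+1})·c_i = 18450, so x̄ = 18450 / (6·615) = 5.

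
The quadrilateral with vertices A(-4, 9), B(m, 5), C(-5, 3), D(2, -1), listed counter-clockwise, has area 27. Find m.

Write out the shoelace sum; only the two edges meeting at B involve m:
2·Area = [((-4)·5 − m·9) + (m·3 − (-5)·5)] + 13
       = -6·m + 18 = 54
⇒ m = -6.

-6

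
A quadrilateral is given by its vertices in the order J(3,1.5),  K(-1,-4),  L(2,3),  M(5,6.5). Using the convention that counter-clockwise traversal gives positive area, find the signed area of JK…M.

Σ = (-10.5) + (5) + (-2) + (-12) = -19.5
Signed area = Σ/2 = -9.75 (negative ⇒ clockwise traversal).

-9.75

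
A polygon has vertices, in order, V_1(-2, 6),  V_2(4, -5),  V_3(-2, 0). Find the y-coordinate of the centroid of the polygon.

Apply the shoelace formula. First the cross-terms c_i = x_i·y_{i+1} − x_{i+1}·y_i:
  -14, -10, -12  ⇒  2A = -36, A = -18.
Then Σ (y_i + y_{i+1})·c_i = -36, so ȳ = -36 / (6·(-18)) = 1/3.

1/3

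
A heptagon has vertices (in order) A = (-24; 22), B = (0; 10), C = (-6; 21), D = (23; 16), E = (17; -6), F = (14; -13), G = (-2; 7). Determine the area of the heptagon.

555

Σ = (-240) + (60) + (-579) + (-410) + (-137) + (72) + (124) = -1110
Area = |Σ|/2 = 555.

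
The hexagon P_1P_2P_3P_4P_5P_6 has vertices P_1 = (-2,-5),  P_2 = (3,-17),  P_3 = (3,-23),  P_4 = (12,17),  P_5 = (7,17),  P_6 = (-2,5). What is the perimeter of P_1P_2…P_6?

90

|P_1P_2| = √((5)² + (-12)²) = √169 = 13
|P_2P_3| = √((0)² + (-6)²) = √36 = 6
|P_3P_4| = √((9)² + (40)²) = √1681 = 41
|P_4P_5| = √((-5)² + (0)²) = √25 = 5
|P_5P_6| = √((-9)² + (-12)²) = √225 = 15
|P_6P_1| = √((0)² + (-10)²) = √100 = 10
Perimeter = 13 + 6 + 41 + 5 + 15 + 10 = 90.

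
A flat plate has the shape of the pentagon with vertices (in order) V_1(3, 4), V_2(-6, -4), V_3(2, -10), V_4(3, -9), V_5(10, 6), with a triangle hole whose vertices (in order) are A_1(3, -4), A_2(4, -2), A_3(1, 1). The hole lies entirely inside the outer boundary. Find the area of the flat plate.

106.5

Outer boundary:
Apply the surveyor's formula: 2A = Σ (x_i·y_{i+1} − x_{i+1}·y_i), indices taken mod 5.
Σ = (12) + (68) + (12) + (108) + (22) = 222
Area = |Σ|/2 = 111.
Hole:
Cross-terms: 10, 6, -7  ⇒  Σ = 9
Area = |Σ|/2 = 4.5.
Net area = 111 − 4.5 = 106.5.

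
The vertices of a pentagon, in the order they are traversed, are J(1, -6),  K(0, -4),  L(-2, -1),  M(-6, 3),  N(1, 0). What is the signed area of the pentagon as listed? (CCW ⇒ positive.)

Apply the shoelace formula: 2A = Σ (x_i·y_{i+1} − x_{i+1}·y_i), indices taken mod 5.
Cross-terms: -4, -8, -12, -3, -6  ⇒  Σ = -33
Signed area = Σ/2 = -16.5 (negative ⇒ clockwise traversal).

-16.5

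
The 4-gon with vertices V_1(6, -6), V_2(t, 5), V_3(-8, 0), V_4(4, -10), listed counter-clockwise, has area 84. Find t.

-3

Write out the shoelace sum; only the two edges meeting at V_2 involve t:
2·Area = [(6·5 − t·(-6)) + (t·0 − (-8)·5)] + 116
       = 6·t + 186 = 168
⇒ t = -3.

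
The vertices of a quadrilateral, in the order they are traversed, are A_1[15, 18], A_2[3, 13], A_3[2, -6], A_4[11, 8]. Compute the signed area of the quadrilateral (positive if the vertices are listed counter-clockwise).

128.5

Apply the shoelace formula: 2A = Σ (x_i·y_{i+1} − x_{i+1}·y_i), indices taken mod 4.
Σ = (141) + (-44) + (82) + (78) = 257
Signed area = Σ/2 = 128.5 (positive ⇒ counter-clockwise traversal).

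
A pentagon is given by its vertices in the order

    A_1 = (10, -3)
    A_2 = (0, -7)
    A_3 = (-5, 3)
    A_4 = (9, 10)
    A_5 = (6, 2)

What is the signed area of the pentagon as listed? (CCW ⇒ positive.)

Apply the surveyor's formula: 2A = Σ (x_i·y_{i+1} − x_{i+1}·y_i), indices taken mod 5.
A_1→A_2: (10)(-7) − (0)(-3) = -70
A_2→A_3: (0)(3) − (-5)(-7) = -35
A_3→A_4: (-5)(10) − (9)(3) = -77
A_4→A_5: (9)(2) − (6)(10) = -42
A_5→A_1: (6)(-3) − (10)(2) = -38
Σ = -262
Signed area = Σ/2 = -131 (negative ⇒ clockwise traversal).

-131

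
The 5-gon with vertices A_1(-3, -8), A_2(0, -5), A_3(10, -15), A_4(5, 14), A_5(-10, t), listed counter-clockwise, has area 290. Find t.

The doubled signed area Σ (x_i y_{i+1} − x_{i+1} y_i) is linear in t.
With t=0 it equals 500; the coefficient of t is 8 (from the two edges through A_5).
So 8·t + 500 = 2·290 = 580 ⇒ t = 10.

10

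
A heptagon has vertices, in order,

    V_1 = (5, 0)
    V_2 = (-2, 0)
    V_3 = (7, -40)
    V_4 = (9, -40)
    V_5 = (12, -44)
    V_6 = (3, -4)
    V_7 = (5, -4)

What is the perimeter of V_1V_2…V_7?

|V_1V_2| = √((-7)² + (0)²) = √49 = 7
|V_2V_3| = √((9)² + (-40)²) = √1681 = 41
|V_3V_4| = √((2)² + (0)²) = √4 = 2
|V_4V_5| = √((3)² + (-4)²) = √25 = 5
|V_5V_6| = √((-9)² + (40)²) = √1681 = 41
|V_6V_7| = √((2)² + (0)²) = √4 = 2
|V_7V_1| = √((0)² + (4)²) = √16 = 4
Perimeter = 7 + 41 + 2 + 5 + 41 + 2 + 4 = 102.

102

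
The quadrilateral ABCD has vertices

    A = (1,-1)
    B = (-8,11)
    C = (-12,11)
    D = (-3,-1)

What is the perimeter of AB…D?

|AB| = √((-9)² + (12)²) = √225 = 15
|BC| = √((-4)² + (0)²) = √16 = 4
|CD| = √((9)² + (-12)²) = √225 = 15
|DA| = √((4)² + (0)²) = √16 = 4
Perimeter = 15 + 4 + 15 + 4 = 38.

38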